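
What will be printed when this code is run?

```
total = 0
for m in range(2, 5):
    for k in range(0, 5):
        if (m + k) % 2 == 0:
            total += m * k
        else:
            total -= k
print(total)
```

34

m=2,k=0: even sum, total = 0+0 = 0
m=2,k=1: odd sum, total = 0-1 = -1
m=2,k=2: even sum, total = (-1)+4 = 3
m=2,k=3: odd sum, total = 3-3 = 0
m=2,k=4: even sum, total = 0+8 = 8
m=3,k=0: odd sum, total = 8-0 = 8
m=3,k=1: even sum, total = 8+3 = 11
m=3,k=2: odd sum, total = 11-2 = 9
m=3,k=3: even sum, total = 9+9 = 18
m=3,k=4: odd sum, total = 18-4 = 14
m=4,k=0: even sum, total = 14+0 = 14
m=4,k=1: odd sum, total = 14-1 = 13
m=4,k=2: even sum, total = 13+8 = 21
m=4,k=3: odd sum, total = 21-3 = 18
m=4,k=4: even sum, total = 18+16 = 34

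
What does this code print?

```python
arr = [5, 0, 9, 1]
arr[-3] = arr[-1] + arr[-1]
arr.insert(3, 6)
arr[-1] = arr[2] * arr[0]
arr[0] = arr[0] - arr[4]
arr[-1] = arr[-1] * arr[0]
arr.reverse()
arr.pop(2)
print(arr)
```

arr[-3] = arr[-1]+arr[-1] = 1+1 = 2 → [5, 2, 9, 1]
insert 6 at 3 → [5, 2, 9, 6, 1]
arr[-1] = arr[2]*arr[0] = 9*5 = 45 → [5, 2, 9, 6, 45]
arr[0] = arr[0]-arr[4] = 5-45 = -40 → [-40, 2, 9, 6, 45]
arr[-1] = arr[-1]*arr[0] = 45*(-40) = -1800 → [-40, 2, 9, 6, -1800]
reverse → [-1800, 6, 9, 2, -40]
pop(2) removes 9 → [-1800, 6, 2, -40]

[-1800, 6, 2, -40]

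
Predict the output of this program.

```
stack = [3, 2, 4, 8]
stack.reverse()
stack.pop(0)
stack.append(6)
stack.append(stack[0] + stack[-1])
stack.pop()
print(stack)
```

reverse → [8, 4, 2, 3]
pop(0) removes 8 → [4, 2, 3]
append 6 → [4, 2, 3, 6]
append stack[0]+stack[-1] = 4+6 = 10 → [4, 2, 3, 6, 10]
pop() removes 10 → [4, 2, 3, 6]

[4, 2, 3, 6]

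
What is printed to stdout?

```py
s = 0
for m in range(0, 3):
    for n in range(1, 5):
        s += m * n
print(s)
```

m=0,n=1: s = 0+0 = 0
m=0,n=2: s = 0+0 = 0
m=0,n=3: s = 0+0 = 0
m=0,n=4: s = 0+0 = 0
m=1,n=1: s = 0+1 = 1
m=1,n=2: s = 1+2 = 3
m=1,n=3: s = 3+3 = 6
m=1,n=4: s = 6+4 = 10
m=2,n=1: s = 10+2 = 12
m=2,n=2: s = 12+4 = 16
m=2,n=3: s = 16+6 = 22
m=2,n=4: s = 22+8 = 30

30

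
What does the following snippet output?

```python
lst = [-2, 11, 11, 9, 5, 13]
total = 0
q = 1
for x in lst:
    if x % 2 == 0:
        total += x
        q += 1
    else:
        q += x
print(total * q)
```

-102

x=-2: even, total = 0+(-2) = -2; q=2
x=11: not even; q=13
x=11: not even; q=24
x=9: not even; q=33
x=5: not even; q=38
x=13: not even; q=51
total*q = (-2)*51 = -102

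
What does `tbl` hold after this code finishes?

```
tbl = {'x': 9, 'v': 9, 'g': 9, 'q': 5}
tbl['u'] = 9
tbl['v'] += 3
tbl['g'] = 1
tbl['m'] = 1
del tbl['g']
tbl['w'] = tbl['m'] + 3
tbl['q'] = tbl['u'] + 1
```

{'x': 9, 'v': 12, 'q': 10, 'u': 9, 'm': 1, 'w': 4}

tbl['u'] = 9 → {'x': 9, 'v': 9, 'g': 9, 'q': 5, 'u': 9}
tbl['v'] = 9+3 = 12 → {'x': 9, 'v': 12, 'g': 9, 'q': 5, 'u': 9}
tbl['g'] = 1 → {'x': 9, 'v': 12, 'g': 1, 'q': 5, 'u': 9}
tbl['m'] = 1 → {'x': 9, 'v': 12, 'g': 1, 'q': 5, 'u': 9, 'm': 1}
del 'g' → {'x': 9, 'v': 12, 'q': 5, 'u': 9, 'm': 1}
tbl['w'] = tbl['m']+3 = 4 → {'x': 9, 'v': 12, 'q': 5, 'u': 9, 'm': 1, 'w': 4}
tbl['q'] = tbl['u']+1 = 10 → {'x': 9, 'v': 12, 'q': 10, 'u': 9, 'm': 1, 'w': 4}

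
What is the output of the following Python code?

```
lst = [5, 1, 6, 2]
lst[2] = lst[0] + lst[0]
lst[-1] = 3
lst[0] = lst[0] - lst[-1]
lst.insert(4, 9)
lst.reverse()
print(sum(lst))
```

lst[2] = lst[0]+lst[0] = 5+5 = 10 → [5, 1, 10, 2]
lst[-1] = 3 → [5, 1, 10, 3]
lst[0] = lst[0]-lst[-1] = 5-3 = 2 → [2, 1, 10, 3]
insert 9 at 4 → [2, 1, 10, 3, 9]
reverse → [9, 3, 10, 1, 2]
sum = 25

25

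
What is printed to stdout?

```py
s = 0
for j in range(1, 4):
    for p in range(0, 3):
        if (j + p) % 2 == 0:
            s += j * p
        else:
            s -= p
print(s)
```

3

j=1,p=0: odd sum, s = 0-0 = 0
j=1,p=1: even sum, s = 0+1 = 1
j=1,p=2: odd sum, s = 1-2 = -1
j=2,p=0: even sum, s = (-1)+0 = -1
j=2,p=1: odd sum, s = (-1)-1 = -2
j=2,p=2: even sum, s = (-2)+4 = 2
j=3,p=0: odd sum, s = 2-0 = 2
j=3,p=1: even sum, s = 2+3 = 5
j=3,p=2: odd sum, s = 5-2 = 3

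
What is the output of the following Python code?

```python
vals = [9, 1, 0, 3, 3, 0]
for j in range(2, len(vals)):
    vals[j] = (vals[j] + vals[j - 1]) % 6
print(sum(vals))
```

17

j=2: vals[2] = (0+1)%6 = 1 → [9, 1, 1, 3, 3, 0]
j=3: vals[3] = (3+1)%6 = 4 → [9, 1, 1, 4, 3, 0]
j=4: vals[4] = (3+4)%6 = 1 → [9, 1, 1, 4, 1, 0]
j=5: vals[5] = (0+1)%6 = 1 → [9, 1, 1, 4, 1, 1]
sum = 17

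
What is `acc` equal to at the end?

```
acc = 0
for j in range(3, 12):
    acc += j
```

j=3: acc = 0+3 = 3
j=4: acc = 3+4 = 7
j=5: acc = 7+5 = 12
j=6: acc = 12+6 = 18
j=7: acc = 18+7 = 25
j=8: acc = 25+8 = 33
j=9: acc = 33+9 = 42
j=10: acc = 42+10 = 52
j=11: acc = 52+11 = 63

63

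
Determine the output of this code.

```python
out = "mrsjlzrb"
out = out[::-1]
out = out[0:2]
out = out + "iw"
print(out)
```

briw

reverse → 'brzljsrm'
slice [0:2] → 'br'
+ 'iw' → 'briw'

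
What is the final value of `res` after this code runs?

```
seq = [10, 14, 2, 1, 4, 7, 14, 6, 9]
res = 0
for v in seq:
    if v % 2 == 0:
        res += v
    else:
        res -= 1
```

v=10: even, res = 0+10 = 10
v=14: even, res = 10+14 = 24
v=2: even, res = 24+2 = 26
v=1: not even, res = 26-1 = 25
v=4: even, res = 25+4 = 29
v=7: not even, res = 29-1 = 28
v=14: even, res = 28+14 = 42
v=6: even, res = 42+6 = 48
v=9: not even, res = 48-1 = 47

47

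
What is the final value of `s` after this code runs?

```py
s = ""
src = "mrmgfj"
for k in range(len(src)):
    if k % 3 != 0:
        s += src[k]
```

k=0: skip
k=1: add 'r' → 'r'
k=2: add 'm' → 'rm'
k=3: skip
k=4: add 'f' → 'rmf'
k=5: add 'j' → 'rmfj'

'rmfj'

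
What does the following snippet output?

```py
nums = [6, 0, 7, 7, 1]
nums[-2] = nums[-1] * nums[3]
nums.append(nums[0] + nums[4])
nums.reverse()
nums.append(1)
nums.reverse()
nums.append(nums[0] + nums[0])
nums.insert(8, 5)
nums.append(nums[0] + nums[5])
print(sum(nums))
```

38

nums[-2] = nums[-1]*nums[3] = 1*7 = 7 → [6, 0, 7, 7, 1]
append nums[0]+nums[4] = 6+1 = 7 → [6, 0, 7, 7, 1, 7]
reverse → [7, 1, 7, 7, 0, 6]
append 1 → [7, 1, 7, 7, 0, 6, 1]
reverse → [1, 6, 0, 7, 7, 1, 7]
append nums[0]+nums[0] = 1+1 = 2 → [1, 6, 0, 7, 7, 1, 7, 2]
insert 5 at 8 → [1, 6, 0, 7, 7, 1, 7, 2, 5]
append nums[0]+nums[5] = 1+1 = 2 → [1, 6, 0, 7, 7, 1, 7, 2, 5, 2]
sum = 38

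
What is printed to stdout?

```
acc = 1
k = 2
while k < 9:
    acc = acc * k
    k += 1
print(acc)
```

40320

k=2: acc = 1*2 = 2
k=3: acc = 2*3 = 6
k=4: acc = 6*4 = 24
k=5: acc = 24*5 = 120
k=6: acc = 120*6 = 720
k=7: acc = 720*7 = 5040
k=8: acc = 5040*8 = 40320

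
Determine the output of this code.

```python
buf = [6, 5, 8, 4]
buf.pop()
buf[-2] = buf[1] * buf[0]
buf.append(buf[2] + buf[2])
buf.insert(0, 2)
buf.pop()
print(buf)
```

pop() removes 4 → [6, 5, 8]
buf[-2] = buf[1]*buf[0] = 5*6 = 30 → [6, 30, 8]
append buf[2]+buf[2] = 8+8 = 16 → [6, 30, 8, 16]
insert 2 at 0 → [2, 6, 30, 8, 16]
pop() removes 16 → [2, 6, 30, 8]

[2, 6, 30, 8]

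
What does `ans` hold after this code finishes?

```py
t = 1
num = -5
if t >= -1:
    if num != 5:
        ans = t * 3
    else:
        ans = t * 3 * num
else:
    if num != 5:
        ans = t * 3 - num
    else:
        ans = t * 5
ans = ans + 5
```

t=1, num=-5
t >= -1 is True; num != 5 is True
→ ans = t * 3 = 3
ans = 3+5 = 8

8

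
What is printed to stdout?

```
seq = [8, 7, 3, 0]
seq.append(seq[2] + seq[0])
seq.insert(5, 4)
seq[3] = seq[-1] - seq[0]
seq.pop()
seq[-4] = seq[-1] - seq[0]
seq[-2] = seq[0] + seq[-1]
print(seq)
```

[8, 3, 3, 19, 11]

append seq[2]+seq[0] = 3+8 = 11 → [8, 7, 3, 0, 11]
insert 4 at 5 → [8, 7, 3, 0, 11, 4]
seq[3] = seq[-1]-seq[0] = 4-8 = -4 → [8, 7, 3, -4, 11, 4]
pop() removes 4 → [8, 7, 3, -4, 11]
seq[-4] = seq[-1]-seq[0] = 11-8 = 3 → [8, 3, 3, -4, 11]
seq[-2] = seq[0]+seq[-1] = 8+11 = 19 → [8, 3, 3, 19, 11]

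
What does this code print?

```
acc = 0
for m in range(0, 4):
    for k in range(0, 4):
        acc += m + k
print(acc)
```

48

m=0,k=0: acc = 0+0 = 0
m=0,k=1: acc = 0+1 = 1
m=0,k=2: acc = 1+2 = 3
m=0,k=3: acc = 3+3 = 6
m=1,k=0: acc = 6+1 = 7
m=1,k=1: acc = 7+2 = 9
m=1,k=2: acc = 9+3 = 12
m=1,k=3: acc = 12+4 = 16
m=2,k=0: acc = 16+2 = 18
m=2,k=1: acc = 18+3 = 21
m=2,k=2: acc = 21+4 = 25
m=2,k=3: acc = 25+5 = 30
m=3,k=0: acc = 30+3 = 33
m=3,k=1: acc = 33+4 = 37
m=3,k=2: acc = 37+5 = 42
m=3,k=3: acc = 42+6 = 48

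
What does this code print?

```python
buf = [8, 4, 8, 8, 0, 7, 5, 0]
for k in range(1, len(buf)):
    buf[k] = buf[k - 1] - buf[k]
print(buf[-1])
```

-24

k=1: buf[1] = 8-4 = 4 → [8, 4, 8, 8, 0, 7, 5, 0]
k=2: buf[2] = 4-8 = -4 → [8, 4, -4, 8, 0, 7, 5, 0]
k=3: buf[3] = (-4)-8 = -12 → [8, 4, -4, -12, 0, 7, 5, 0]
k=4: buf[4] = (-12)-0 = -12 → [8, 4, -4, -12, -12, 7, 5, 0]
k=5: buf[5] = (-12)-7 = -19 → [8, 4, -4, -12, -12, -19, 5, 0]
k=6: buf[6] = (-19)-5 = -24 → [8, 4, -4, -12, -12, -19, -24, 0]
k=7: buf[7] = (-24)-0 = -24 → [8, 4, -4, -12, -12, -19, -24, -24]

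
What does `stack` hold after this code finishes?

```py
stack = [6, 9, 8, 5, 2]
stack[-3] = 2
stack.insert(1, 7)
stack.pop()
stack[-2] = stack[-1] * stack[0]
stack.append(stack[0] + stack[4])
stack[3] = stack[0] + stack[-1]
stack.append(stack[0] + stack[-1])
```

stack[-3] = 2 → [6, 9, 2, 5, 2]
insert 7 at 1 → [6, 7, 9, 2, 5, 2]
pop() removes 2 → [6, 7, 9, 2, 5]
stack[-2] = stack[-1]*stack[0] = 5*6 = 30 → [6, 7, 9, 30, 5]
append stack[0]+stack[4] = 6+5 = 11 → [6, 7, 9, 30, 5, 11]
stack[3] = stack[0]+stack[-1] = 6+11 = 17 → [6, 7, 9, 17, 5, 11]
append stack[0]+stack[-1] = 6+11 = 17 → [6, 7, 9, 17, 5, 11, 17]

[6, 7, 9, 17, 5, 11, 17]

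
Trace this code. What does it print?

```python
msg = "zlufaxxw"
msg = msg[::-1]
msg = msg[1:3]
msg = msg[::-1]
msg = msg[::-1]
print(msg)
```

xx

reverse → 'wxxafulz'
slice [1:3] → 'xx'
reverse → 'xx'
reverse → 'xx'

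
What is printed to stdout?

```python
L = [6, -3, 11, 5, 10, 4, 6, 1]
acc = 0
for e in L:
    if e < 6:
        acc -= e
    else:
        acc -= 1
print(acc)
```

e=6: not <6, acc = 0-1 = -1
e=-3: <6, acc = (-1)-(-3) = 2
e=11: not <6, acc = 2-1 = 1
e=5: <6, acc = 1-5 = -4
e=10: not <6, acc = (-4)-1 = -5
e=4: <6, acc = (-5)-4 = -9
e=6: not <6, acc = (-9)-1 = -10
e=1: <6, acc = (-10)-1 = -11

-11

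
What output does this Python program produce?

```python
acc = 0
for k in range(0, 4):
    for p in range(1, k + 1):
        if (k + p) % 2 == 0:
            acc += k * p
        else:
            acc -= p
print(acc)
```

14

k=1,p=1: even sum, acc = 0+1 = 1
k=2,p=1: odd sum, acc = 1-1 = 0
k=2,p=2: even sum, acc = 0+4 = 4
k=3,p=1: even sum, acc = 4+3 = 7
k=3,p=2: odd sum, acc = 7-2 = 5
k=3,p=3: even sum, acc = 5+9 = 14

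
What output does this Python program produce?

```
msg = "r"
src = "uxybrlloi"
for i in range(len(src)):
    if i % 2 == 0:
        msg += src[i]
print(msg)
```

ruyrli

i=0: add 'u' → 'ru'
i=1: skip
i=2: add 'y' → 'ruy'
i=3: skip
i=4: add 'r' → 'ruyr'
i=5: skip
i=6: add 'l' → 'ruyrl'
i=7: skip
i=8: add 'i' → 'ruyrli'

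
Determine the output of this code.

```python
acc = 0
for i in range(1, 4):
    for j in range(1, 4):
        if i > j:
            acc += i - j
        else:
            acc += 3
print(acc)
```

i=1,j=1: not 1>1, acc = 0+3 = 3
i=1,j=2: not 1>2, acc = 3+3 = 6
i=1,j=3: not 1>3, acc = 6+3 = 9
i=2,j=1: 2>1, acc = 9+1 = 10
i=2,j=2: not 2>2, acc = 10+3 = 13
i=2,j=3: not 2>3, acc = 13+3 = 16
i=3,j=1: 3>1, acc = 16+2 = 18
i=3,j=2: 3>2, acc = 18+1 = 19
i=3,j=3: not 3>3, acc = 19+3 = 22

22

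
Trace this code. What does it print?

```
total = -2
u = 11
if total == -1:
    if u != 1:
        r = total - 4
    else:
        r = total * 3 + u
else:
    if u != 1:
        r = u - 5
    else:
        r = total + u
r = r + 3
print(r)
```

total=-2, u=11
total == -1 is False; u != 1 is True
→ r = u - 5 = 6
r = 6+3 = 9

9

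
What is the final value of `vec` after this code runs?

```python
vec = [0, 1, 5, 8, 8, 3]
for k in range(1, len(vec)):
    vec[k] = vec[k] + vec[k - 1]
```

[0, 1, 6, 14, 22, 25]

k=1: vec[1] = 1+0 = 1 → [0, 1, 5, 8, 8, 3]
k=2: vec[2] = 5+1 = 6 → [0, 1, 6, 8, 8, 3]
k=3: vec[3] = 8+6 = 14 → [0, 1, 6, 14, 8, 3]
k=4: vec[4] = 8+14 = 22 → [0, 1, 6, 14, 22, 3]
k=5: vec[5] = 3+22 = 25 → [0, 1, 6, 14, 22, 25]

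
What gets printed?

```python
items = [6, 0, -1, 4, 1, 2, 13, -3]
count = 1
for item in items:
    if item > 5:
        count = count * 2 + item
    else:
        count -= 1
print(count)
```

item=6: >5, count = 1*2+6 = 8
item=0: not >5, count = 8-1 = 7
item=-1: not >5, count = 7-1 = 6
item=4: not >5, count = 6-1 = 5
item=1: not >5, count = 5-1 = 4
item=2: not >5, count = 4-1 = 3
item=13: >5, count = 3*2+13 = 19
item=-3: not >5, count = 19-1 = 18

18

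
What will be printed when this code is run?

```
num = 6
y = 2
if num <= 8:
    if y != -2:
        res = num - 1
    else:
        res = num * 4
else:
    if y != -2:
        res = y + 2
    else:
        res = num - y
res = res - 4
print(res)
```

num=6, y=2
num <= 8 is True; y != -2 is True
→ res = num - 1 = 5
res = 5-4 = 1

1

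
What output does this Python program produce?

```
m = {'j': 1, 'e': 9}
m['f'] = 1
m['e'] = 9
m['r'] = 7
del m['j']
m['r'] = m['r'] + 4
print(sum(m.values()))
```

m['f'] = 1 → {'j': 1, 'e': 9, 'f': 1}
m['e'] = 9 → {'j': 1, 'e': 9, 'f': 1}
m['r'] = 7 → {'j': 1, 'e': 9, 'f': 1, 'r': 7}
del 'j' → {'e': 9, 'f': 1, 'r': 7}
m['r'] = m['r']+4 = 11 → {'e': 9, 'f': 1, 'r': 11}
sum of values = 21

21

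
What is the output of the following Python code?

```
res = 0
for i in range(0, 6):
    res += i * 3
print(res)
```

i=0: res = 0+0*3 = 0
i=1: res = 0+1*3 = 3
i=2: res = 3+2*3 = 9
i=3: res = 9+3*3 = 18
i=4: res = 18+4*3 = 30
i=5: res = 30+5*3 = 45

45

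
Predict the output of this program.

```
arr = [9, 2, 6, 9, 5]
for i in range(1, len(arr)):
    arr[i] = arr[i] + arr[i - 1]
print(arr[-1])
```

i=1: arr[1] = 2+9 = 11 → [9, 11, 6, 9, 5]
i=2: arr[2] = 6+11 = 17 → [9, 11, 17, 9, 5]
i=3: arr[3] = 9+17 = 26 → [9, 11, 17, 26, 5]
i=4: arr[4] = 5+26 = 31 → [9, 11, 17, 26, 31]

31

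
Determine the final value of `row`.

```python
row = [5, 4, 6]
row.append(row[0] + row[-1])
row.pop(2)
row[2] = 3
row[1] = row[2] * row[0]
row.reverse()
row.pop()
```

[3, 15]

append row[0]+row[-1] = 5+6 = 11 → [5, 4, 6, 11]
pop(2) removes 6 → [5, 4, 11]
row[2] = 3 → [5, 4, 3]
row[1] = row[2]*row[0] = 3*5 = 15 → [5, 15, 3]
reverse → [3, 15, 5]
pop() removes 5 → [3, 15]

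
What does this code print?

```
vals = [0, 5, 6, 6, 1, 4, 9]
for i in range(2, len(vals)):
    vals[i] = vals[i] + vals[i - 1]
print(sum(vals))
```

104

i=2: vals[2] = 6+5 = 11 → [0, 5, 11, 6, 1, 4, 9]
i=3: vals[3] = 6+11 = 17 → [0, 5, 11, 17, 1, 4, 9]
i=4: vals[4] = 1+17 = 18 → [0, 5, 11, 17, 18, 4, 9]
i=5: vals[5] = 4+18 = 22 → [0, 5, 11, 17, 18, 22, 9]
i=6: vals[6] = 9+22 = 31 → [0, 5, 11, 17, 18, 22, 31]
sum = 104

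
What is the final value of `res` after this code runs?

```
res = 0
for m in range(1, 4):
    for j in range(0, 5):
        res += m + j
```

60

m=1,j=0: res = 0+1 = 1
m=1,j=1: res = 1+2 = 3
m=1,j=2: res = 3+3 = 6
m=1,j=3: res = 6+4 = 10
m=1,j=4: res = 10+5 = 15
m=2,j=0: res = 15+2 = 17
m=2,j=1: res = 17+3 = 20
m=2,j=2: res = 20+4 = 24
m=2,j=3: res = 24+5 = 29
m=2,j=4: res = 29+6 = 35
m=3,j=0: res = 35+3 = 38
m=3,j=1: res = 38+4 = 42
m=3,j=2: res = 42+5 = 47
m=3,j=3: res = 47+6 = 53
m=3,j=4: res = 53+7 = 60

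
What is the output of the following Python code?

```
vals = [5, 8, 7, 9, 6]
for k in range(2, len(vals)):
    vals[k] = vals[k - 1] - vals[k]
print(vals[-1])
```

-14

k=2: vals[2] = 8-7 = 1 → [5, 8, 1, 9, 6]
k=3: vals[3] = 1-9 = -8 → [5, 8, 1, -8, 6]
k=4: vals[4] = (-8)-6 = -14 → [5, 8, 1, -8, -14]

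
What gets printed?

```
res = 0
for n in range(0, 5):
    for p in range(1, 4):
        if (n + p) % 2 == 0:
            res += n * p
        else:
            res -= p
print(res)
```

12

n=0,p=1: odd sum, res = 0-1 = -1
n=0,p=2: even sum, res = (-1)+0 = -1
n=0,p=3: odd sum, res = (-1)-3 = -4
n=1,p=1: even sum, res = (-4)+1 = -3
n=1,p=2: odd sum, res = (-3)-2 = -5
n=1,p=3: even sum, res = (-5)+3 = -2
n=2,p=1: odd sum, res = (-2)-1 = -3
n=2,p=2: even sum, res = (-3)+4 = 1
n=2,p=3: odd sum, res = 1-3 = -2
n=3,p=1: even sum, res = (-2)+3 = 1
n=3,p=2: odd sum, res = 1-2 = -1
n=3,p=3: even sum, res = (-1)+9 = 8
n=4,p=1: odd sum, res = 8-1 = 7
n=4,p=2: even sum, res = 7+8 = 15
n=4,p=3: odd sum, res = 15-3 = 12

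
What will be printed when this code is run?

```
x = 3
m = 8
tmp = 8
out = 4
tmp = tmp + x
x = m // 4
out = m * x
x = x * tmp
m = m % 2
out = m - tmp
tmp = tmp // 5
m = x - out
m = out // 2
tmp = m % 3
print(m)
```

-6

tmp = 8+3 = 11
x = 8//4 = 2
out = 8*2 = 16
x = 2*11 = 22
m = 8%2 = 0
out = 0-11 = -11
tmp = 11//5 = 2
m = 22-(-11) = 33
m = (-11)//2 = -6
tmp = (-6)%3 = 0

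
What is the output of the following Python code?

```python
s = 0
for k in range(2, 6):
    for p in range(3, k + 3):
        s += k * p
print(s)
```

247

k=2,p=3: s = 0+6 = 6
k=2,p=4: s = 6+8 = 14
k=3,p=3: s = 14+9 = 23
k=3,p=4: s = 23+12 = 35
k=3,p=5: s = 35+15 = 50
k=4,p=3: s = 50+12 = 62
k=4,p=4: s = 62+16 = 78
k=4,p=5: s = 78+20 = 98
k=4,p=6: s = 98+24 = 122
k=5,p=3: s = 122+15 = 137
k=5,p=4: s = 137+20 = 157
k=5,p=5: s = 157+25 = 182
k=5,p=6: s = 182+30 = 212
k=5,p=7: s = 212+35 = 247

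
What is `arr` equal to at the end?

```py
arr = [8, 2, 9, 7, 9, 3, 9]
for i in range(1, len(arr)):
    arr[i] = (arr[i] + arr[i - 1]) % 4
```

i=1: arr[1] = (2+8)%4 = 2 → [8, 2, 9, 7, 9, 3, 9]
i=2: arr[2] = (9+2)%4 = 3 → [8, 2, 3, 7, 9, 3, 9]
i=3: arr[3] = (7+3)%4 = 2 → [8, 2, 3, 2, 9, 3, 9]
i=4: arr[4] = (9+2)%4 = 3 → [8, 2, 3, 2, 3, 3, 9]
i=5: arr[5] = (3+3)%4 = 2 → [8, 2, 3, 2, 3, 2, 9]
i=6: arr[6] = (9+2)%4 = 3 → [8, 2, 3, 2, 3, 2, 3]

[8, 2, 3, 2, 3, 2, 3]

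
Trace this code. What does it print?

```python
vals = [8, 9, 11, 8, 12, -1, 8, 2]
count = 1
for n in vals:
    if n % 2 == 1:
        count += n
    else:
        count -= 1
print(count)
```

15

n=8: not odd, count = 1-1 = 0
n=9: odd, count = 0+9 = 9
n=11: odd, count = 9+11 = 20
n=8: not odd, count = 20-1 = 19
n=12: not odd, count = 19-1 = 18
n=-1: odd, count = 18+(-1) = 17
n=8: not odd, count = 17-1 = 16
n=2: not odd, count = 16-1 = 15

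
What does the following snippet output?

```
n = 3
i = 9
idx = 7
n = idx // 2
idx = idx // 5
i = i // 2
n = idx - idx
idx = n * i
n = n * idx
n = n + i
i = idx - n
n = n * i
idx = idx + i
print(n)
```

n = 7//2 = 3
idx = 7//5 = 1
i = 9//2 = 4
n = 1-1 = 0
idx = 0*4 = 0
n = 0*0 = 0
n = 0+4 = 4
i = 0-4 = -4
n = 4*(-4) = -16
idx = 0+(-4) = -4

-16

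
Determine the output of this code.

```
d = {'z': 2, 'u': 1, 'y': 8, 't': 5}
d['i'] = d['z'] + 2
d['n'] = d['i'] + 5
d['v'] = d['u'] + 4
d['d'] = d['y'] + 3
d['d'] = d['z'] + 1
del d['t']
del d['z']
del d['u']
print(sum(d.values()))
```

29

d['i'] = d['z']+2 = 4 → {'z': 2, 'u': 1, 'y': 8, 't': 5, 'i': 4}
d['n'] = d['i']+5 = 9 → {'z': 2, 'u': 1, 'y': 8, 't': 5, 'i': 4, 'n': 9}
d['v'] = d['u']+4 = 5 → {'z': 2, 'u': 1, 'y': 8, 't': 5, 'i': 4, 'n': 9, 'v': 5}
d['d'] = d['y']+3 = 11 → {'z': 2, 'u': 1, 'y': 8, 't': 5, 'i': 4, 'n': 9, 'v': 5, 'd': 11}
d['d'] = d['z']+1 = 3 → {'z': 2, 'u': 1, 'y': 8, 't': 5, 'i': 4, 'n': 9, 'v': 5, 'd': 3}
del 't' → {'z': 2, 'u': 1, 'y': 8, 'i': 4, 'n': 9, 'v': 5, 'd': 3}
del 'z' → {'u': 1, 'y': 8, 'i': 4, 'n': 9, 'v': 5, 'd': 3}
del 'u' → {'y': 8, 'i': 4, 'n': 9, 'v': 5, 'd': 3}
sum of values = 29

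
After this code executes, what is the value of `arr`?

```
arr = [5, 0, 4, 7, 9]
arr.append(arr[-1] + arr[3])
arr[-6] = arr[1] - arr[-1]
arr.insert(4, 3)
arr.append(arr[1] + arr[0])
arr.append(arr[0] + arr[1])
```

[-16, 0, 4, 7, 3, 9, 16, -16, -16]

append arr[-1]+arr[3] = 9+7 = 16 → [5, 0, 4, 7, 9, 16]
arr[-6] = arr[1]-arr[-1] = 0-16 = -16 → [-16, 0, 4, 7, 9, 16]
insert 3 at 4 → [-16, 0, 4, 7, 3, 9, 16]
append arr[1]+arr[0] = 0+(-16) = -16 → [-16, 0, 4, 7, 3, 9, 16, -16]
append arr[0]+arr[1] = (-16)+0 = -16 → [-16, 0, 4, 7, 3, 9, 16, -16, -16]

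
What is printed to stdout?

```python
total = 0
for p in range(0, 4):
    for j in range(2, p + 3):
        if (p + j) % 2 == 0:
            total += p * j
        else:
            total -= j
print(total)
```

28

p=0,j=2: even sum, total = 0+0 = 0
p=1,j=2: odd sum, total = 0-2 = -2
p=1,j=3: even sum, total = (-2)+3 = 1
p=2,j=2: even sum, total = 1+4 = 5
p=2,j=3: odd sum, total = 5-3 = 2
p=2,j=4: even sum, total = 2+8 = 10
p=3,j=2: odd sum, total = 10-2 = 8
p=3,j=3: even sum, total = 8+9 = 17
p=3,j=4: odd sum, total = 17-4 = 13
p=3,j=5: even sum, total = 13+15 = 28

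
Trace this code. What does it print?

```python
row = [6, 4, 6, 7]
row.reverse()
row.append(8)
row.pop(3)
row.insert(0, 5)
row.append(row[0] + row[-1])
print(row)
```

reverse → [7, 6, 4, 6]
append 8 → [7, 6, 4, 6, 8]
pop(3) removes 6 → [7, 6, 4, 8]
insert 5 at 0 → [5, 7, 6, 4, 8]
append row[0]+row[-1] = 5+8 = 13 → [5, 7, 6, 4, 8, 13]

[5, 7, 6, 4, 8, 13]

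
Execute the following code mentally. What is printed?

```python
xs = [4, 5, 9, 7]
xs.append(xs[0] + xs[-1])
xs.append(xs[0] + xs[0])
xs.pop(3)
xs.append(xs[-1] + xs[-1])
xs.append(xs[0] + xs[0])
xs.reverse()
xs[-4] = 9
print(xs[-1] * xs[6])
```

append xs[0]+xs[-1] = 4+7 = 11 → [4, 5, 9, 7, 11]
append xs[0]+xs[0] = 4+4 = 8 → [4, 5, 9, 7, 11, 8]
pop(3) removes 7 → [4, 5, 9, 11, 8]
append xs[-1]+xs[-1] = 8+8 = 16 → [4, 5, 9, 11, 8, 16]
append xs[0]+xs[0] = 4+4 = 8 → [4, 5, 9, 11, 8, 16, 8]
reverse → [8, 16, 8, 11, 9, 5, 4]
xs[-4] = 9 → [8, 16, 8, 9, 9, 5, 4]
xs[-1]*xs[6] = 4*4 = 16

16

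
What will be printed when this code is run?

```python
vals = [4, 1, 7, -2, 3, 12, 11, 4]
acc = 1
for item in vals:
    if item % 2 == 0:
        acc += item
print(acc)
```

19

item=4: even, acc = 1+4 = 5
item=1: not even
item=7: not even
item=-2: even, acc = 5+(-2) = 3
item=3: not even
item=12: even, acc = 3+12 = 15
item=11: not even
item=4: even, acc = 15+4 = 19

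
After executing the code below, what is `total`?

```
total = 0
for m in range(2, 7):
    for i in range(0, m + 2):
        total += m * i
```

375

m=2,i=0: total = 0+0 = 0
m=2,i=1: total = 0+2 = 2
m=2,i=2: total = 2+4 = 6
m=2,i=3: total = 6+6 = 12
m=3,i=0: total = 12+0 = 12
m=3,i=1: total = 12+3 = 15
m=3,i=2: total = 15+6 = 21
m=3,i=3: total = 21+9 = 30
m=3,i=4: total = 30+12 = 42
m=4,i=0: total = 42+0 = 42
m=4,i=1: total = 42+4 = 46
m=4,i=2: total = 46+8 = 54
m=4,i=3: total = 54+12 = 66
m=4,i=4: total = 66+16 = 82
m=4,i=5: total = 82+20 = 102
m=5,i=0: total = 102+0 = 102
m=5,i=1: total = 102+5 = 107
m=5,i=2: total = 107+10 = 117
m=5,i=3: total = 117+15 = 132
m=5,i=4: total = 132+20 = 152
m=5,i=5: total = 152+25 = 177
m=5,i=6: total = 177+30 = 207
m=6,i=0: total = 207+0 = 207
m=6,i=1: total = 207+6 = 213
m=6,i=2: total = 213+12 = 225
m=6,i=3: total = 225+18 = 243
m=6,i=4: total = 243+24 = 267
m=6,i=5: total = 267+30 = 297
m=6,i=6: total = 297+36 = 333
m=6,i=7: total = 333+42 = 375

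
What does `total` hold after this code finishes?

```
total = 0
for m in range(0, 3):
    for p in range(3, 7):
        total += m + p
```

66

m=0,p=3: total = 0+3 = 3
m=0,p=4: total = 3+4 = 7
m=0,p=5: total = 7+5 = 12
m=0,p=6: total = 12+6 = 18
m=1,p=3: total = 18+4 = 22
m=1,p=4: total = 22+5 = 27
m=1,p=5: total = 27+6 = 33
m=1,p=6: total = 33+7 = 40
m=2,p=3: total = 40+5 = 45
m=2,p=4: total = 45+6 = 51
m=2,p=5: total = 51+7 = 58
m=2,p=6: total = 58+8 = 66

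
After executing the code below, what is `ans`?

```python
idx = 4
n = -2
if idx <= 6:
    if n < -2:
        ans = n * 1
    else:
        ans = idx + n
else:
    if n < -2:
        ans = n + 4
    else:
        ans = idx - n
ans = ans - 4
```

idx=4, n=-2
idx <= 6 is True; n < -2 is False
→ ans = idx + n = 2
ans = 2-4 = -2

-2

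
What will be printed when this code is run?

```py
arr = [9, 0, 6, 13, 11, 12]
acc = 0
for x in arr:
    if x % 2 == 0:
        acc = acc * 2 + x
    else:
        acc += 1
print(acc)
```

x=9: not even, acc = 0+1 = 1
x=0: even, acc = 1*2+0 = 2
x=6: even, acc = 2*2+6 = 10
x=13: not even, acc = 10+1 = 11
x=11: not even, acc = 11+1 = 12
x=12: even, acc = 12*2+12 = 36

36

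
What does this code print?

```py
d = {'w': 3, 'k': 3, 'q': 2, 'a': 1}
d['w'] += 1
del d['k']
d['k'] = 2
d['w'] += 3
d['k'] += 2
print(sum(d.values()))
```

14

d['w'] = 3+1 = 4 → {'w': 4, 'k': 3, 'q': 2, 'a': 1}
del 'k' → {'w': 4, 'q': 2, 'a': 1}
d['k'] = 2 → {'w': 4, 'q': 2, 'a': 1, 'k': 2}
d['w'] = 4+3 = 7 → {'w': 7, 'q': 2, 'a': 1, 'k': 2}
d['k'] = 2+2 = 4 → {'w': 7, 'q': 2, 'a': 1, 'k': 4}
sum of values = 14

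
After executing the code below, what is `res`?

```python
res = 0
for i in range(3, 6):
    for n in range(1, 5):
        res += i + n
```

78

i=3,n=1: res = 0+4 = 4
i=3,n=2: res = 4+5 = 9
i=3,n=3: res = 9+6 = 15
i=3,n=4: res = 15+7 = 22
i=4,n=1: res = 22+5 = 27
i=4,n=2: res = 27+6 = 33
i=4,n=3: res = 33+7 = 40
i=4,n=4: res = 40+8 = 48
i=5,n=1: res = 48+6 = 54
i=5,n=2: res = 54+7 = 61
i=5,n=3: res = 61+8 = 69
i=5,n=4: res = 69+9 = 78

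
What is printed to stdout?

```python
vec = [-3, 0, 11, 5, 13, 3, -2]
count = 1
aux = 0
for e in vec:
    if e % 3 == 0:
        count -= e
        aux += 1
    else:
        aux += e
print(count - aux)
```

e=-3: %3==0, count = 1-(-3) = 4; aux=1
e=0: %3==0, count = 4-0 = 4; aux=2
e=11: not %3==0; aux=13
e=5: not %3==0; aux=18
e=13: not %3==0; aux=31
e=3: %3==0, count = 4-3 = 1; aux=32
e=-2: not %3==0; aux=30
count-aux = 1-30 = -29

-29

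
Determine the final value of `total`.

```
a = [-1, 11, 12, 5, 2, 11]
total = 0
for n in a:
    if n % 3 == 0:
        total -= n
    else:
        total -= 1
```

n=-1: not %3==0, total = 0-1 = -1
n=11: not %3==0, total = (-1)-1 = -2
n=12: %3==0, total = (-2)-12 = -14
n=5: not %3==0, total = (-14)-1 = -15
n=2: not %3==0, total = (-15)-1 = -16
n=11: not %3==0, total = (-16)-1 = -17

-17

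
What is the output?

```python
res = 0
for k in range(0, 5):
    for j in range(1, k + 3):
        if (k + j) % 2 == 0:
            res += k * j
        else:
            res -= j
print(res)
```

k=0,j=1: odd sum, res = 0-1 = -1
k=0,j=2: even sum, res = (-1)+0 = -1
k=1,j=1: even sum, res = (-1)+1 = 0
k=1,j=2: odd sum, res = 0-2 = -2
k=1,j=3: even sum, res = (-2)+3 = 1
k=2,j=1: odd sum, res = 1-1 = 0
k=2,j=2: even sum, res = 0+4 = 4
k=2,j=3: odd sum, res = 4-3 = 1
k=2,j=4: even sum, res = 1+8 = 9
k=3,j=1: even sum, res = 9+3 = 12
k=3,j=2: odd sum, res = 12-2 = 10
k=3,j=3: even sum, res = 10+9 = 19
k=3,j=4: odd sum, res = 19-4 = 15
k=3,j=5: even sum, res = 15+15 = 30
k=4,j=1: odd sum, res = 30-1 = 29
k=4,j=2: even sum, res = 29+8 = 37
k=4,j=3: odd sum, res = 37-3 = 34
k=4,j=4: even sum, res = 34+16 = 50
k=4,j=5: odd sum, res = 50-5 = 45
k=4,j=6: even sum, res = 45+24 = 69

69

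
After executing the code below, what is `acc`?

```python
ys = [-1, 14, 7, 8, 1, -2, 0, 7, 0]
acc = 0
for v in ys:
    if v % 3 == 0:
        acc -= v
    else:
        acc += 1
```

7

v=-1: not %3==0, acc = 0+1 = 1
v=14: not %3==0, acc = 1+1 = 2
v=7: not %3==0, acc = 2+1 = 3
v=8: not %3==0, acc = 3+1 = 4
v=1: not %3==0, acc = 4+1 = 5
v=-2: not %3==0, acc = 5+1 = 6
v=0: %3==0, acc = 6-0 = 6
v=7: not %3==0, acc = 6+1 = 7
v=0: %3==0, acc = 7-0 = 7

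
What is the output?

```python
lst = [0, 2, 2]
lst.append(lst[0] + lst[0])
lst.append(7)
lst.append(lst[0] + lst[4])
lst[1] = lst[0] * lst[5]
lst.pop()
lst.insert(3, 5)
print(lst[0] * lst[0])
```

0

append lst[0]+lst[0] = 0+0 = 0 → [0, 2, 2, 0]
append 7 → [0, 2, 2, 0, 7]
append lst[0]+lst[4] = 0+7 = 7 → [0, 2, 2, 0, 7, 7]
lst[1] = lst[0]*lst[5] = 0*7 = 0 → [0, 0, 2, 0, 7, 7]
pop() removes 7 → [0, 0, 2, 0, 7]
insert 5 at 3 → [0, 0, 2, 5, 0, 7]
lst[0]*lst[0] = 0*0 = 0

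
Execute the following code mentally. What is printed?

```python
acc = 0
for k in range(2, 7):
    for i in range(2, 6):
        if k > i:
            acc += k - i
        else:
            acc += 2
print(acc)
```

k=2,i=2: not 2>2, acc = 0+2 = 2
k=2,i=3: not 2>3, acc = 2+2 = 4
k=2,i=4: not 2>4, acc = 4+2 = 6
k=2,i=5: not 2>5, acc = 6+2 = 8
k=3,i=2: 3>2, acc = 8+1 = 9
k=3,i=3: not 3>3, acc = 9+2 = 11
k=3,i=4: not 3>4, acc = 11+2 = 13
k=3,i=5: not 3>5, acc = 13+2 = 15
k=4,i=2: 4>2, acc = 15+2 = 17
k=4,i=3: 4>3, acc = 17+1 = 18
k=4,i=4: not 4>4, acc = 18+2 = 20
k=4,i=5: not 4>5, acc = 20+2 = 22
k=5,i=2: 5>2, acc = 22+3 = 25
k=5,i=3: 5>3, acc = 25+2 = 27
k=5,i=4: 5>4, acc = 27+1 = 28
k=5,i=5: not 5>5, acc = 28+2 = 30
k=6,i=2: 6>2, acc = 30+4 = 34
k=6,i=3: 6>3, acc = 34+3 = 37
k=6,i=4: 6>4, acc = 37+2 = 39
k=6,i=5: 6>5, acc = 39+1 = 40

40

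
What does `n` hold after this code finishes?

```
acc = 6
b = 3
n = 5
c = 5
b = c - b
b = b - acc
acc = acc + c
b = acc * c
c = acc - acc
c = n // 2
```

5

b = 5-3 = 2
b = 2-6 = -4
acc = 6+5 = 11
b = 11*5 = 55
c = 11-11 = 0
c = 5//2 = 2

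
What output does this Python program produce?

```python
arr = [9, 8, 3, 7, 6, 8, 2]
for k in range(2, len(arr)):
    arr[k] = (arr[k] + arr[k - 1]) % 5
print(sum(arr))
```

k=2: arr[2] = (3+8)%5 = 1 → [9, 8, 1, 7, 6, 8, 2]
k=3: arr[3] = (7+1)%5 = 3 → [9, 8, 1, 3, 6, 8, 2]
k=4: arr[4] = (6+3)%5 = 4 → [9, 8, 1, 3, 4, 8, 2]
k=5: arr[5] = (8+4)%5 = 2 → [9, 8, 1, 3, 4, 2, 2]
k=6: arr[6] = (2+2)%5 = 4 → [9, 8, 1, 3, 4, 2, 4]
sum = 31

31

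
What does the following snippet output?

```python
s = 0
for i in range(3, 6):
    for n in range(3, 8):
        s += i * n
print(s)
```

300

i=3,n=3: s = 0+9 = 9
i=3,n=4: s = 9+12 = 21
i=3,n=5: s = 21+15 = 36
i=3,n=6: s = 36+18 = 54
i=3,n=7: s = 54+21 = 75
i=4,n=3: s = 75+12 = 87
i=4,n=4: s = 87+16 = 103
i=4,n=5: s = 103+20 = 123
i=4,n=6: s = 123+24 = 147
i=4,n=7: s = 147+28 = 175
i=5,n=3: s = 175+15 = 190
i=5,n=4: s = 190+20 = 210
i=5,n=5: s = 210+25 = 235
i=5,n=6: s = 235+30 = 265
i=5,n=7: s = 265+35 = 300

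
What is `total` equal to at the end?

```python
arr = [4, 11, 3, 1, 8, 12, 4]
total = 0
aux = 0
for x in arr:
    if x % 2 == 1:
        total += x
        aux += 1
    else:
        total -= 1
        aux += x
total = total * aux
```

x=4: not odd, total = 0-1 = -1; aux=4
x=11: odd, total = (-1)+11 = 10; aux=5
x=3: odd, total = 10+3 = 13; aux=6
x=1: odd, total = 13+1 = 14; aux=7
x=8: not odd, total = 14-1 = 13; aux=15
x=12: not odd, total = 13-1 = 12; aux=27
x=4: not odd, total = 12-1 = 11; aux=31
total*aux = 11*31 = 341

341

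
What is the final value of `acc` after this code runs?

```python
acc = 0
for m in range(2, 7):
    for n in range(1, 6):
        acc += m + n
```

175

m=2,n=1: acc = 0+3 = 3
m=2,n=2: acc = 3+4 = 7
m=2,n=3: acc = 7+5 = 12
m=2,n=4: acc = 12+6 = 18
m=2,n=5: acc = 18+7 = 25
m=3,n=1: acc = 25+4 = 29
m=3,n=2: acc = 29+5 = 34
m=3,n=3: acc = 34+6 = 40
m=3,n=4: acc = 40+7 = 47
m=3,n=5: acc = 47+8 = 55
m=4,n=1: acc = 55+5 = 60
m=4,n=2: acc = 60+6 = 66
m=4,n=3: acc = 66+7 = 73
m=4,n=4: acc = 73+8 = 81
m=4,n=5: acc = 81+9 = 90
m=5,n=1: acc = 90+6 = 96
m=5,n=2: acc = 96+7 = 103
m=5,n=3: acc = 103+8 = 111
m=5,n=4: acc = 111+9 = 120
m=5,n=5: acc = 120+10 = 130
m=6,n=1: acc = 130+7 = 137
m=6,n=2: acc = 137+8 = 145
m=6,n=3: acc = 145+9 = 154
m=6,n=4: acc = 154+10 = 164
m=6,n=5: acc = 164+11 = 175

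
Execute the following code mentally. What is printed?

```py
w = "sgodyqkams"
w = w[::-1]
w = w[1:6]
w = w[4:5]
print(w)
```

reverse → 'smakqydogs'
slice [1:6] → 'makqy'
slice [4:5] → 'y'

y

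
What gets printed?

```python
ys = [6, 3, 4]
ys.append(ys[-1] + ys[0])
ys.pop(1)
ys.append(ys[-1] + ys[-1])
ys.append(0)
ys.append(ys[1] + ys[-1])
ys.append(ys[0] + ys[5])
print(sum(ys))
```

append ys[-1]+ys[0] = 4+6 = 10 → [6, 3, 4, 10]
pop(1) removes 3 → [6, 4, 10]
append ys[-1]+ys[-1] = 10+10 = 20 → [6, 4, 10, 20]
append 0 → [6, 4, 10, 20, 0]
append ys[1]+ys[-1] = 4+0 = 4 → [6, 4, 10, 20, 0, 4]
append ys[0]+ys[5] = 6+4 = 10 → [6, 4, 10, 20, 0, 4, 10]
sum = 54

54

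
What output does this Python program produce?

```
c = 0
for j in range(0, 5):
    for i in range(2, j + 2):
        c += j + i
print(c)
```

60

j=1,i=2: c = 0+3 = 3
j=2,i=2: c = 3+4 = 7
j=2,i=3: c = 7+5 = 12
j=3,i=2: c = 12+5 = 17
j=3,i=3: c = 17+6 = 23
j=3,i=4: c = 23+7 = 30
j=4,i=2: c = 30+6 = 36
j=4,i=3: c = 36+7 = 43
j=4,i=4: c = 43+8 = 51
j=4,i=5: c = 51+9 = 60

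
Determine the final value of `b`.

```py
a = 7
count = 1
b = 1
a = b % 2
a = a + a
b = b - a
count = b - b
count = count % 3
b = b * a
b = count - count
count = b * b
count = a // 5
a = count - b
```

a = 1%2 = 1
a = 1+1 = 2
b = 1-2 = -1
count = (-1)-(-1) = 0
count = 0%3 = 0
b = (-1)*2 = -2
b = 0-0 = 0
count = 0*0 = 0
count = 2//5 = 0
a = 0-0 = 0

0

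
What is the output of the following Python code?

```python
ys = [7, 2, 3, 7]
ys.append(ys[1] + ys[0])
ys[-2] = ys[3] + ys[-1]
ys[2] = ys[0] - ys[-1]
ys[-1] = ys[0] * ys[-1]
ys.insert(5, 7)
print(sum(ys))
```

append ys[1]+ys[0] = 2+7 = 9 → [7, 2, 3, 7, 9]
ys[-2] = ys[3]+ys[-1] = 7+9 = 16 → [7, 2, 3, 16, 9]
ys[2] = ys[0]-ys[-1] = 7-9 = -2 → [7, 2, -2, 16, 9]
ys[-1] = ys[0]*ys[-1] = 7*9 = 63 → [7, 2, -2, 16, 63]
insert 7 at 5 → [7, 2, -2, 16, 63, 7]
sum = 93

93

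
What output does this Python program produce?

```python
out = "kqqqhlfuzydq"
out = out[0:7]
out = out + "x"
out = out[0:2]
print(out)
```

kq

slice [0:7] → 'kqqqhlf'
+ 'x' → 'kqqqhlfx'
slice [0:2] → 'kq'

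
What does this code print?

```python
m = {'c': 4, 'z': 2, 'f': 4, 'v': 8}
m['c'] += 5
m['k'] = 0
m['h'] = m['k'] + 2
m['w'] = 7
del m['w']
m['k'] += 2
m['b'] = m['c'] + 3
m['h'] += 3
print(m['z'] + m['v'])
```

10

m['c'] = 4+5 = 9 → {'c': 9, 'z': 2, 'f': 4, 'v': 8}
m['k'] = 0 → {'c': 9, 'z': 2, 'f': 4, 'v': 8, 'k': 0}
m['h'] = m['k']+2 = 2 → {'c': 9, 'z': 2, 'f': 4, 'v': 8, 'k': 0, 'h': 2}
m['w'] = 7 → {'c': 9, 'z': 2, 'f': 4, 'v': 8, 'k': 0, 'h': 2, 'w': 7}
del 'w' → {'c': 9, 'z': 2, 'f': 4, 'v': 8, 'k': 0, 'h': 2}
m['k'] = 0+2 = 2 → {'c': 9, 'z': 2, 'f': 4, 'v': 8, 'k': 2, 'h': 2}
m['b'] = m['c']+3 = 12 → {'c': 9, 'z': 2, 'f': 4, 'v': 8, 'k': 2, 'h': 2, 'b': 12}
m['h'] = 2+3 = 5 → {'c': 9, 'z': 2, 'f': 4, 'v': 8, 'k': 2, 'h': 5, 'b': 12}
m['z']+m['v'] = 2+8 = 10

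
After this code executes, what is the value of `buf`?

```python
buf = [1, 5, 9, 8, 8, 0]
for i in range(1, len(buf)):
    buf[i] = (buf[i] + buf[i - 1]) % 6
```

[1, 0, 3, 5, 1, 1]

i=1: buf[1] = (5+1)%6 = 0 → [1, 0, 9, 8, 8, 0]
i=2: buf[2] = (9+0)%6 = 3 → [1, 0, 3, 8, 8, 0]
i=3: buf[3] = (8+3)%6 = 5 → [1, 0, 3, 5, 8, 0]
i=4: buf[4] = (8+5)%6 = 1 → [1, 0, 3, 5, 1, 0]
i=5: buf[5] = (0+1)%6 = 1 → [1, 0, 3, 5, 1, 1]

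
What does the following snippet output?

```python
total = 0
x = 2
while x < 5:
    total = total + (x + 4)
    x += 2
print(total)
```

14

x=2: total = 0+6 = 6
x=4: total = 6+8 = 14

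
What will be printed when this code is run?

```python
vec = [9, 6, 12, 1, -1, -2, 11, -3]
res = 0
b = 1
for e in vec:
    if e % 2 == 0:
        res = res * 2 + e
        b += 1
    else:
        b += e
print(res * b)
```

966

e=9: not even; b=10
e=6: even, res = 0*2+6 = 6; b=11
e=12: even, res = 6*2+12 = 24; b=12
e=1: not even; b=13
e=-1: not even; b=12
e=-2: even, res = 24*2+(-2) = 46; b=13
e=11: not even; b=24
e=-3: not even; b=21
res*b = 46*21 = 966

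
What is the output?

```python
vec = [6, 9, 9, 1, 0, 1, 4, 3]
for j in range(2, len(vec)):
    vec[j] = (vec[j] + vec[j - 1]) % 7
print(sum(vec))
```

44

j=2: vec[2] = (9+9)%7 = 4 → [6, 9, 4, 1, 0, 1, 4, 3]
j=3: vec[3] = (1+4)%7 = 5 → [6, 9, 4, 5, 0, 1, 4, 3]
j=4: vec[4] = (0+5)%7 = 5 → [6, 9, 4, 5, 5, 1, 4, 3]
j=5: vec[5] = (1+5)%7 = 6 → [6, 9, 4, 5, 5, 6, 4, 3]
j=6: vec[6] = (4+6)%7 = 3 → [6, 9, 4, 5, 5, 6, 3, 3]
j=7: vec[7] = (3+3)%7 = 6 → [6, 9, 4, 5, 5, 6, 3, 6]
sum = 44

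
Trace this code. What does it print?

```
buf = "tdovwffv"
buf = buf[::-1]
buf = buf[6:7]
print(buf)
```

d

reverse → 'vffwvodt'
slice [6:7] → 'd'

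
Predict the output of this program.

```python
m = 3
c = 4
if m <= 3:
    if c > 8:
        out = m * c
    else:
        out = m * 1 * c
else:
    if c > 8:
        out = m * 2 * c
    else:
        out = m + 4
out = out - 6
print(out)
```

6

m=3, c=4
m <= 3 is True; c > 8 is False
→ out = m * 1 * c = 12
out = 12-6 = 6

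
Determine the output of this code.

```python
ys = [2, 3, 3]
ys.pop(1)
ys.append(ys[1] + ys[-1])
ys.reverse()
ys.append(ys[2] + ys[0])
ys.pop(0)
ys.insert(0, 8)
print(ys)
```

[8, 3, 2, 8]

pop(1) removes 3 → [2, 3]
append ys[1]+ys[-1] = 3+3 = 6 → [2, 3, 6]
reverse → [6, 3, 2]
append ys[2]+ys[0] = 2+6 = 8 → [6, 3, 2, 8]
pop(0) removes 6 → [3, 2, 8]
insert 8 at 0 → [8, 3, 2, 8]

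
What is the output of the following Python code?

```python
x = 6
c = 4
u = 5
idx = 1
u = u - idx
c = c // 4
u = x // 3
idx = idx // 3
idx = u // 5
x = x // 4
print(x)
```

u = 5-1 = 4
c = 4//4 = 1
u = 6//3 = 2
idx = 1//3 = 0
idx = 2//5 = 0
x = 6//4 = 1

1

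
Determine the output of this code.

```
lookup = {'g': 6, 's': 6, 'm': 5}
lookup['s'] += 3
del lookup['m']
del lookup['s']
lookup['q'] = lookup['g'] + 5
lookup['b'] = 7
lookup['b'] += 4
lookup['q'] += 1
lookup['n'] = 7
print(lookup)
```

lookup['s'] = 6+3 = 9 → {'g': 6, 's': 9, 'm': 5}
del 'm' → {'g': 6, 's': 9}
del 's' → {'g': 6}
lookup['q'] = lookup['g']+5 = 11 → {'g': 6, 'q': 11}
lookup['b'] = 7 → {'g': 6, 'q': 11, 'b': 7}
lookup['b'] = 7+4 = 11 → {'g': 6, 'q': 11, 'b': 11}
lookup['q'] = 11+1 = 12 → {'g': 6, 'q': 12, 'b': 11}
lookup['n'] = 7 → {'g': 6, 'q': 12, 'b': 11, 'n': 7}

{'g': 6, 'q': 12, 'b': 11, 'n': 7}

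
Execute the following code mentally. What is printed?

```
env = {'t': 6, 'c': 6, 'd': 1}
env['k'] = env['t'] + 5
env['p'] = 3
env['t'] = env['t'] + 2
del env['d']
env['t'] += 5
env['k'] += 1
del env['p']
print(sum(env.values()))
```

31

env['k'] = env['t']+5 = 11 → {'t': 6, 'c': 6, 'd': 1, 'k': 11}
env['p'] = 3 → {'t': 6, 'c': 6, 'd': 1, 'k': 11, 'p': 3}
env['t'] = env['t']+2 = 8 → {'t': 8, 'c': 6, 'd': 1, 'k': 11, 'p': 3}
del 'd' → {'t': 8, 'c': 6, 'k': 11, 'p': 3}
env['t'] = 8+5 = 13 → {'t': 13, 'c': 6, 'k': 11, 'p': 3}
env['k'] = 11+1 = 12 → {'t': 13, 'c': 6, 'k': 12, 'p': 3}
del 'p' → {'t': 13, 'c': 6, 'k': 12}
sum of values = 31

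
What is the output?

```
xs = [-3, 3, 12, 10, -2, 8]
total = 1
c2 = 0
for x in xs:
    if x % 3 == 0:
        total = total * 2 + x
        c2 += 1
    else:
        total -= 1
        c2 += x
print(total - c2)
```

x=-3: %3==0, total = 1*2+(-3) = -1; c2=1
x=3: %3==0, total = (-1)*2+3 = 1; c2=2
x=12: %3==0, total = 1*2+12 = 14; c2=3
x=10: not %3==0, total = 14-1 = 13; c2=13
x=-2: not %3==0, total = 13-1 = 12; c2=11
x=8: not %3==0, total = 12-1 = 11; c2=19
total-c2 = 11-19 = -8

-8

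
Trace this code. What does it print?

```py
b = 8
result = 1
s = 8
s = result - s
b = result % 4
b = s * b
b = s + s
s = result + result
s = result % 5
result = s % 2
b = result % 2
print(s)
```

s = 1-8 = -7
b = 1%4 = 1
b = (-7)*1 = -7
b = (-7)+(-7) = -14
s = 1+1 = 2
s = 1%5 = 1
result = 1%2 = 1
b = 1%2 = 1

1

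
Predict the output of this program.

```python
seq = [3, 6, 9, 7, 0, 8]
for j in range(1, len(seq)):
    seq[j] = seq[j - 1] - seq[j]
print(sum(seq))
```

-77

j=1: seq[1] = 3-6 = -3 → [3, -3, 9, 7, 0, 8]
j=2: seq[2] = (-3)-9 = -12 → [3, -3, -12, 7, 0, 8]
j=3: seq[3] = (-12)-7 = -19 → [3, -3, -12, -19, 0, 8]
j=4: seq[4] = (-19)-0 = -19 → [3, -3, -12, -19, -19, 8]
j=5: seq[5] = (-19)-8 = -27 → [3, -3, -12, -19, -19, -27]
sum = -77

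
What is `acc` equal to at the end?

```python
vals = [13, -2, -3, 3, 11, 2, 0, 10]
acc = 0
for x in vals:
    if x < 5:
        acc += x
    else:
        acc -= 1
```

-3

x=13: not <5, acc = 0-1 = -1
x=-2: <5, acc = (-1)+(-2) = -3
x=-3: <5, acc = (-3)+(-3) = -6
x=3: <5, acc = (-6)+3 = -3
x=11: not <5, acc = (-3)-1 = -4
x=2: <5, acc = (-4)+2 = -2
x=0: <5, acc = (-2)+0 = -2
x=10: not <5, acc = (-2)-1 = -3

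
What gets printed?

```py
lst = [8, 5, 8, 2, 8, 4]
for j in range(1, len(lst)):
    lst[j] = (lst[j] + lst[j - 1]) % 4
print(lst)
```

[8, 1, 1, 3, 3, 3]

j=1: lst[1] = (5+8)%4 = 1 → [8, 1, 8, 2, 8, 4]
j=2: lst[2] = (8+1)%4 = 1 → [8, 1, 1, 2, 8, 4]
j=3: lst[3] = (2+1)%4 = 3 → [8, 1, 1, 3, 8, 4]
j=4: lst[4] = (8+3)%4 = 3 → [8, 1, 1, 3, 3, 4]
j=5: lst[5] = (4+3)%4 = 3 → [8, 1, 1, 3, 3, 3]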